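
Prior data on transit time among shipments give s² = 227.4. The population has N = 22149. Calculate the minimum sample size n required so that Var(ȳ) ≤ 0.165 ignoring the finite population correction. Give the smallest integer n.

1379

Without fpc, n₀ = s²/D = 227.4/0.165 = 1378.1818.
Rounding up, n = 1379.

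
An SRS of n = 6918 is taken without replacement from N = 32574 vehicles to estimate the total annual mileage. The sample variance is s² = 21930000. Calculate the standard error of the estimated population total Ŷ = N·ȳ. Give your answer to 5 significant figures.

Var(Ŷ) = N²·Var(ȳ) = N²·(1 − n/N)·s²/n.
f = 6918/32574 = 0.21237797; Var(ȳ) = 0.78762203·21930000/6918 = 2496.755.
Var(Ŷ) = 32574² · 2496.755 = 2.6492205 × 10^12.
SE(Ŷ) = √(2.6492205 × 10^12) = 1.6276 × 10^6.

1.6276 × 10^6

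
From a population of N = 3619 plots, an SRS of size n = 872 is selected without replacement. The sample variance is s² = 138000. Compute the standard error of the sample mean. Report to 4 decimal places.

Under SRS without replacement, Var(ȳ) = (1 − f)·s²/n with f = n/N = 872/3619 = 0.24095054.
Var(ȳ) = (1 − 0.24095054)·138000/872 = 0.75904946·158.25688 = 120.1248.
SE(ȳ) = √(120.1248) = 10.9601.

10.9601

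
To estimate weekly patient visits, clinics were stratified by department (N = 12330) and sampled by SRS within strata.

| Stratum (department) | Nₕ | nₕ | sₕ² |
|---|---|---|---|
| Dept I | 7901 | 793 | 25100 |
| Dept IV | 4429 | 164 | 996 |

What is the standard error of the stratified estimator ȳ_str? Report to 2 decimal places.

Var(ȳ_str) = Σₕ Wₕ²(1 − fₕ)sₕ²/nₕ with Wₕ = Nₕ/N, N = 12330.
Dept I: Wₕ = 0.64079481; term = 0.64079481²·(1 − 0.10036704)·25100/793 = 11.692405.
Dept IV: Wₕ = 0.35920519; term = 0.35920519²·(1 − 0.03702867)·996/164 = 0.75459523.
Sum = 12.447.
SE = √(12.447) = 3.53.

3.53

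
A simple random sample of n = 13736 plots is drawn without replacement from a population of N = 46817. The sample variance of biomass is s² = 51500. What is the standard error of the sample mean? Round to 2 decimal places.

1.63

Under SRS without replacement, Var(ȳ) = (1 − f)·s²/n with f = n/N = 13736/46817 = 0.29339770.
Var(ȳ) = (1 − 0.29339770)·51500/13736 = 0.70660230·3.749272 = 2.6492442.
SE(ȳ) = √(2.6492442) = 1.63.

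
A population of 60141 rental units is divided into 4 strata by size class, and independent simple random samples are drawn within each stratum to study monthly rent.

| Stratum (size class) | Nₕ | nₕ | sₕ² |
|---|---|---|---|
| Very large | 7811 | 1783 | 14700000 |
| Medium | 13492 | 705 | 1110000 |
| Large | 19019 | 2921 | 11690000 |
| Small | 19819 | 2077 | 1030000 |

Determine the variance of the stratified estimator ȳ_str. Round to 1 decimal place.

Var(ȳ_str) = Σₕ Wₕ²(1 − fₕ)sₕ²/nₕ with Wₕ = Nₕ/N, N = 60141.
Very large: Wₕ = 0.12987812; term = 0.12987812²·(1 − 0.22826783)·14700000/1783 = 107.32591.
Medium: Wₕ = 0.22433947; term = 0.22433947²·(1 − 0.05225319)·1110000/705 = 75.099591.
Large: Wₕ = 0.31624017; term = 0.31624017²·(1 − 0.15358326)·11690000/2921 = 338.76713.
Small: Wₕ = 0.32954224; term = 0.32954224²·(1 − 0.10479843)·1030000/2077 = 48.210735.
Sum = 569.40337.

569.4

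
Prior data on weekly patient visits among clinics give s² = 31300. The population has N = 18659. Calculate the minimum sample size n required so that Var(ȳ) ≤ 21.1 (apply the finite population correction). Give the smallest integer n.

Without fpc, n₀ = s²/D = 31300/21.1 = 1483.4123.
With fpc, (1 − n/N)·s²/n ≤ D requires n ≥ n₀/(1 + n₀/N) = 1483.4123/(1 + 1483.4123/18659) = 1374.1646.
Rounding up, n = 1375.

1375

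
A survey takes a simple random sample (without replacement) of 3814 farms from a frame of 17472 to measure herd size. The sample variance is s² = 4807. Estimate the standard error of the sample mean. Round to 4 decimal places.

Under SRS without replacement, Var(ȳ) = (1 − f)·s²/n with f = n/N = 3814/17472 = 0.21829212.
Var(ȳ) = (1 − 0.21829212)·4807/3814 = 0.78170788·1.2603566 = 0.98523067.
SE(ȳ) = √(0.98523067) = 0.9926.

0.9926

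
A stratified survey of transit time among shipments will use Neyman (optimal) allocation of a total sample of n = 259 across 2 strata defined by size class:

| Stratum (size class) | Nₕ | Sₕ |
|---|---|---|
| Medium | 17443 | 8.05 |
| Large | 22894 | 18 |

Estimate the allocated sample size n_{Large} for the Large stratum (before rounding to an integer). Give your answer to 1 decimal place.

193.2

Neyman allocation: nₕ = n·NₕSₕ / Σⱼ NⱼSⱼ.
Σ NⱼSⱼ = 17443·8.05 + 22894·18 = 552508.15.
n_{Large} = 259·22894·18 / 552508.15 = 193.2.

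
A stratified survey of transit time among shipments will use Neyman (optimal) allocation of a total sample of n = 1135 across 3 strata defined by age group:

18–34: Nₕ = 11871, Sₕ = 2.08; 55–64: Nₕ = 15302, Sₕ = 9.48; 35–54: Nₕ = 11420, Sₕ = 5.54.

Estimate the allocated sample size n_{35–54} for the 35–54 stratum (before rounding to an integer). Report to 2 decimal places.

Neyman allocation: nₕ = n·NₕSₕ / Σⱼ NⱼSⱼ.
Σ NⱼSⱼ = 11871·2.08 + 15302·9.48 + 11420·5.54 = 233021.44.
n_{35–54} = 1135·11420·5.54 / 233021.44 = 308.16.

308.16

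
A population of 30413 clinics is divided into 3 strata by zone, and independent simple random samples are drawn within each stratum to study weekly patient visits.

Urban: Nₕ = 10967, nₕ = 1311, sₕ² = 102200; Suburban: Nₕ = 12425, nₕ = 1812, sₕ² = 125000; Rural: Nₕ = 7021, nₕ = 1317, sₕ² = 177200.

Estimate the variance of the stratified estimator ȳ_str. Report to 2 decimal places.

24.59

Var(ȳ_str) = Σₕ Wₕ²(1 − fₕ)sₕ²/nₕ with Wₕ = Nₕ/N, N = 30413.
Urban: Wₕ = 0.36060237; term = 0.36060237²·(1 − 0.11954044)·102200/1311 = 8.9251347.
Suburban: Wₕ = 0.40854240; term = 0.40854240²·(1 − 0.14583501)·125000/1812 = 9.8348526.
Rural: Wₕ = 0.23085523; term = 0.23085523²·(1 − 0.18758012)·177200/1317 = 5.8255631.
Sum = 24.58555.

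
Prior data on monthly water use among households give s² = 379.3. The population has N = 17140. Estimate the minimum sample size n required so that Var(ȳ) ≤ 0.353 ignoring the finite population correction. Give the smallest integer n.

Without fpc, n₀ = s²/D = 379.3/0.353 = 1074.5042.
Rounding up, n = 1075.

1075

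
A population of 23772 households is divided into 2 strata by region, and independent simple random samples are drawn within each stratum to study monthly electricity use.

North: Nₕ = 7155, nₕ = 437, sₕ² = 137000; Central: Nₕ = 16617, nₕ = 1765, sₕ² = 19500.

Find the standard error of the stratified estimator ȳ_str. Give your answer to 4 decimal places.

Var(ȳ_str) = Σₕ Wₕ²(1 − fₕ)sₕ²/nₕ with Wₕ = Nₕ/N, N = 23772.
North: Wₕ = 0.30098435; term = 0.30098435²·(1 − 0.06107617)·137000/437 = 26.665966.
Central: Wₕ = 0.69901565; term = 0.69901565²·(1 − 0.10621653)·19500/1765 = 4.8249856.
Sum = 31.490952.
SE = √(31.490952) = 5.6117.

5.6117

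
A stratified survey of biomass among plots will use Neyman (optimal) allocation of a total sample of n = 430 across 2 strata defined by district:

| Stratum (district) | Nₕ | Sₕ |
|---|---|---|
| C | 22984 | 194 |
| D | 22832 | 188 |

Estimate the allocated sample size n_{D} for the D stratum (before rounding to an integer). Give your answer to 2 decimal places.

210.91

Neyman allocation: nₕ = n·NₕSₕ / Σⱼ NⱼSⱼ.
Σ NⱼSⱼ = 22984·194 + 22832·188 = 8.751312 × 10^6.
n_{D} = 430·22832·188 / (8.751312 × 10^6) = 210.91.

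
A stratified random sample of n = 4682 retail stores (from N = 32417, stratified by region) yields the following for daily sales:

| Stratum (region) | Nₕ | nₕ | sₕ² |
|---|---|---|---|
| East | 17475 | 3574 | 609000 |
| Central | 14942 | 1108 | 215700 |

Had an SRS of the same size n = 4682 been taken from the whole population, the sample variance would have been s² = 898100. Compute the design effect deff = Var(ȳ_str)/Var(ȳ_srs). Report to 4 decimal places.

0.4733

Var(ȳ_str) = Σ Wₕ²(1−fₕ)sₕ²/nₕ with Wₕ = Nₕ/32417:
  East: (17475/32417)²·(1−3574/17475)·609000/3574 = 39.389487
  Central: (14942/32417)²·(1−1108/14942)·215700/1108 = 38.293164
  → Var(ȳ_str) = 77.682651.
Var(ȳ_srs) = (1 − 4682/32417)·898100/4682 = 164.11514.
deff = 77.682651 / 164.11514 = 0.4733.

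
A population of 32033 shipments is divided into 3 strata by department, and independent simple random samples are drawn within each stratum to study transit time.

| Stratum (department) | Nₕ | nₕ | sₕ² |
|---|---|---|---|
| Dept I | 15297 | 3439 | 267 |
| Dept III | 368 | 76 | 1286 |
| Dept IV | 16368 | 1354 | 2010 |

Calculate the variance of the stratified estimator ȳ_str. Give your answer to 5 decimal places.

0.37102

Var(ȳ_str) = Σₕ Wₕ²(1 − fₕ)sₕ²/nₕ with Wₕ = Nₕ/N, N = 32033.
Dept I: Wₕ = 0.47753879; term = 0.47753879²·(1 − 0.22481532)·267/3439 = 0.013724659.
Dept III: Wₕ = 0.01148815; term = 0.01148815²·(1 − 0.20652174)·1286/76 = 0.0017719963.
Dept IV: Wₕ = 0.51097306; term = 0.51097306²·(1 − 0.08272239)·2010/1354 = 0.35552831.
Sum = 0.37102497.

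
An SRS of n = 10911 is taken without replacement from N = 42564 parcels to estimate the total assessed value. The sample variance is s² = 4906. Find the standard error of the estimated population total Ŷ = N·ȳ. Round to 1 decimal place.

24612.8

Var(Ŷ) = N²·Var(ȳ) = N²·(1 − n/N)·s²/n.
f = 10911/42564 = 0.25634339; Var(ȳ) = 0.74365661·4906/10911 = 0.33437626.
Var(Ŷ) = 42564² · 0.33437626 = 6.057875 × 10^8.
SE(Ŷ) = √(6.057875 × 10^8) = 24612.8.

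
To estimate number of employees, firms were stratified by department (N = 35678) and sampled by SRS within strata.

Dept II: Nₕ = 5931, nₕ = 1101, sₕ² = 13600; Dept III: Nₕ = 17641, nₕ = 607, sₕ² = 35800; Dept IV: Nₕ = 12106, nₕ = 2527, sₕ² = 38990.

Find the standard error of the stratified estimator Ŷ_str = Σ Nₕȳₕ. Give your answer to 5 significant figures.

140950

Var(Ŷ_str) = Σₕ Nₕ²(1 − fₕ)sₕ²/nₕ.
Dept II: 5931²·(1 − 1101/5931)·13600/1101 = 3.5385607 × 10^8.
Dept III: 17641²·(1 − 607/17641)·35800/607 = 1.7722875 × 10^10.
Dept IV: 12106²·(1 − 2527/12106)·38990/2527 = 1.789241 × 10^9.
Sum = 1.9865972 × 10^10.
SE = √(1.9865972 × 10^10) = 140950.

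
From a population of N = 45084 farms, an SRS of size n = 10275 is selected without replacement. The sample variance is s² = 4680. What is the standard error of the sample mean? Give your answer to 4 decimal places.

Under SRS without replacement, Var(ȳ) = (1 − f)·s²/n with f = n/N = 10275/45084 = 0.22790791.
Var(ȳ) = (1 − 0.22790791)·4680/10275 = 0.77209209·0.45547445 = 0.35166822.
SE(ȳ) = √(0.35166822) = 0.5930.

0.5930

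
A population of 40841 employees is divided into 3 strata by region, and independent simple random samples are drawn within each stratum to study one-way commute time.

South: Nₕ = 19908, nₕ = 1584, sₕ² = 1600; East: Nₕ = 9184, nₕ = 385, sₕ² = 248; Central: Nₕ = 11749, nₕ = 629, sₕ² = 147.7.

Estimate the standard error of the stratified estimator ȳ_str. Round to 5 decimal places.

0.52011

Var(ȳ_str) = Σₕ Wₕ²(1 − fₕ)sₕ²/nₕ with Wₕ = Nₕ/N, N = 40841.
South: Wₕ = 0.48745134; term = 0.48745134²·(1 − 0.07956600)·1600/1584 = 0.22091235.
East: Wₕ = 0.22487206; term = 0.22487206²·(1 − 0.04192073)·248/385 = 0.031207818.
Central: Wₕ = 0.28767660; term = 0.28767660²·(1 − 0.05353647)·147.7/629 = 0.018392586.
Sum = 0.27051275.
SE = √(0.27051275) = 0.52011.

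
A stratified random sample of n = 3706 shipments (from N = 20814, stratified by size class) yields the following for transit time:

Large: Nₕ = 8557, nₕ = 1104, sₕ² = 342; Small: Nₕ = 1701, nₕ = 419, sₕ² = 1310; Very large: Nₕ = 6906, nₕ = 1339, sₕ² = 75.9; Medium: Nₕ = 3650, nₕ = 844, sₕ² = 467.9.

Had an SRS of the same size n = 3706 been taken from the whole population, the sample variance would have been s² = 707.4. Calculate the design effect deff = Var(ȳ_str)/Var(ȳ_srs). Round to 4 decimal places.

0.5066

Var(ȳ_str) = Σ Wₕ²(1−fₕ)sₕ²/nₕ with Wₕ = Nₕ/20814:
  Large: (8557/20814)²·(1−1104/8557)·342/1104 = 0.045603543
  Small: (1701/20814)²·(1−419/1701)·1310/419 = 0.0157376
  Very large: (6906/20814)²·(1−1339/6906)·75.9/1339 = 0.0050303464
  Medium: (3650/20814)²·(1−844/3650)·467.9/844 = 0.013106298
  → Var(ȳ_str) = 0.079477787.
Var(ȳ_srs) = (1 − 3706/20814)·707.4/3706 = 0.15689291.
deff = 0.079477787 / 0.15689291 = 0.5066.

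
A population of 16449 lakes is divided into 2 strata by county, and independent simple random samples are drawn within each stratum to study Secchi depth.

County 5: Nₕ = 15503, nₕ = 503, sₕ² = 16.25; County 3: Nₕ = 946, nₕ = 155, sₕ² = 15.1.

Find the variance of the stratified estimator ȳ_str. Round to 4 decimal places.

Var(ȳ_str) = Σₕ Wₕ²(1 − fₕ)sₕ²/nₕ with Wₕ = Nₕ/N, N = 16449.
County 5: Wₕ = 0.94248891; term = 0.94248891²·(1 − 0.03244533)·16.25/503 = 0.027766004.
County 3: Wₕ = 0.05751109; term = 0.05751109²·(1 − 0.16384778)·15.1/155 = 2.694225 × 10^-4.
Sum = 0.028035427.

0.0280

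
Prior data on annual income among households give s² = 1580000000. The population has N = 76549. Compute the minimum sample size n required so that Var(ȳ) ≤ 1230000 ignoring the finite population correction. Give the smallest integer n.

1285

Without fpc, n₀ = s²/D = 1580000000/1230000 = 1284.5528.
Rounding up, n = 1285.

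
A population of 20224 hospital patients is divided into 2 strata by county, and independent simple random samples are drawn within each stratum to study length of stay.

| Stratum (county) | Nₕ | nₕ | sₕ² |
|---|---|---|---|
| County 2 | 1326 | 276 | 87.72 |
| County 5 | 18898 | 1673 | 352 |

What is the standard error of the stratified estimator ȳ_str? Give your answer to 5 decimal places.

0.41053

Var(ȳ_str) = Σₕ Wₕ²(1 − fₕ)sₕ²/nₕ with Wₕ = Nₕ/N, N = 20224.
County 2: Wₕ = 0.06556566; term = 0.06556566²·(1 − 0.20814480)·87.72/276 = 0.0010819028.
County 5: Wₕ = 0.93443434; term = 0.93443434²·(1 − 0.08852789)·352/1673 = 0.16745098.
Sum = 0.16853288.
SE = √(0.16853288) = 0.41053.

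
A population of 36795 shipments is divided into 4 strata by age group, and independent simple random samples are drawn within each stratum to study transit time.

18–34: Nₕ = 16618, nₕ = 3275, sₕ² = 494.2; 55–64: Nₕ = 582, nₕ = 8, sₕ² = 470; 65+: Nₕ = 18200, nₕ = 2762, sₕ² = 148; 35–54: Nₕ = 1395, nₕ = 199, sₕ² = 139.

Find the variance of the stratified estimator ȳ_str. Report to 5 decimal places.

0.05119

Var(ȳ_str) = Σₕ Wₕ²(1 − fₕ)sₕ²/nₕ with Wₕ = Nₕ/N, N = 36795.
18–34: Wₕ = 0.45163745; term = 0.45163745²·(1 − 0.19707546)·494.2/3275 = 0.024714172.
55–64: Wₕ = 0.01581737; term = 0.01581737²·(1 − 0.01374570)·470/8 = 0.014496566.
65+: Wₕ = 0.49463242; term = 0.49463242²·(1 − 0.15175824)·148/2762 = 0.011120463.
35–54: Wₕ = 0.03791276; term = 0.03791276²·(1 − 0.14265233)·139/199 = 8.6077471 × 10^-4.
Sum = 0.051191976.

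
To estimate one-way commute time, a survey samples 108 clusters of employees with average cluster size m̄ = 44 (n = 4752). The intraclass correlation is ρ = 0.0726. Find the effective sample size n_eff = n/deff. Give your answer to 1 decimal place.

1152.9

deff = 1 + (44 − 1)·0.0726 = 1 + 3.1218 = 4.1218.
n_eff = 4752 / 4.1218 = 1152.9.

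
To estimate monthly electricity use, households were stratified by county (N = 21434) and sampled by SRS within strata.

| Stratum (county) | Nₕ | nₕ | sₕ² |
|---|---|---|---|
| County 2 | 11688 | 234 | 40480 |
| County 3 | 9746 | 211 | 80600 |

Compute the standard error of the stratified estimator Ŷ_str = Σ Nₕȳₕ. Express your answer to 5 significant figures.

Var(Ŷ_str) = Σₕ Nₕ²(1 − fₕ)sₕ²/nₕ.
County 2: 11688²·(1 − 234/11688)·40480/234 = 2.3159119 × 10^10.
County 3: 9746²·(1 − 211/9746)·80600/211 = 3.5497657 × 10^10.
Sum = 5.8656776 × 10^10.
SE = √(5.8656776 × 10^10) = 242190.

242190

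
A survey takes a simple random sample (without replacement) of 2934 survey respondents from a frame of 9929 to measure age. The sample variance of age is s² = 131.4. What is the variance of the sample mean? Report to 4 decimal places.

0.0316

Under SRS without replacement, Var(ȳ) = (1 − f)·s²/n with f = n/N = 2934/9929 = 0.29549804.
Var(ȳ) = (1 − 0.29549804)·131.4/2934 = 0.70450196·0.044785276 = 0.031551315.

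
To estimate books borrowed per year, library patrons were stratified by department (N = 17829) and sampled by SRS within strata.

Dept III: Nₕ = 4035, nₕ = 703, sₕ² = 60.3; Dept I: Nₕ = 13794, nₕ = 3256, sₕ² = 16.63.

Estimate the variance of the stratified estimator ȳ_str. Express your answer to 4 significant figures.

0.005964

Var(ȳ_str) = Σₕ Wₕ²(1 − fₕ)sₕ²/nₕ with Wₕ = Nₕ/N, N = 17829.
Dept III: Wₕ = 0.22631668; term = 0.22631668²·(1 − 0.17422553)·60.3/703 = 0.0036279104.
Dept I: Wₕ = 0.77368332; term = 0.77368332²·(1 − 0.23604466)·16.63/3256 = 0.0023356206.
Sum = 0.005963531.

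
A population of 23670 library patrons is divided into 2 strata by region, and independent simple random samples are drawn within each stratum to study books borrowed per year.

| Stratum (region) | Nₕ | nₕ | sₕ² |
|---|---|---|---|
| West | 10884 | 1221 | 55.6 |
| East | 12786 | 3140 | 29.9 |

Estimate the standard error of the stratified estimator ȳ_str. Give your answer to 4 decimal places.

0.1032

Var(ȳ_str) = Σₕ Wₕ²(1 − fₕ)sₕ²/nₕ with Wₕ = Nₕ/N, N = 23670.
West: Wₕ = 0.45982256; term = 0.45982256²·(1 − 0.11218302)·55.6/1221 = 0.0085479727.
East: Wₕ = 0.54017744; term = 0.54017744²·(1 − 0.24558110)·29.9/3140 = 0.0020961723.
Sum = 0.010644145.
SE = √(0.010644145) = 0.1032.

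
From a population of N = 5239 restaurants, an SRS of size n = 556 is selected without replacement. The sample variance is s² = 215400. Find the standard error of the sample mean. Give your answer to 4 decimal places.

18.6090

Under SRS without replacement, Var(ȳ) = (1 − f)·s²/n with f = n/N = 556/5239 = 0.10612712.
Var(ȳ) = (1 − 0.10612712)·215400/556 = 0.89387288·387.41007 = 346.29536.
SE(ȳ) = √(346.29536) = 18.6090.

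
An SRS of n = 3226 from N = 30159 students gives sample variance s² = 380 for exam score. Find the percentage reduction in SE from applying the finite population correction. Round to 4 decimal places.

f = n/N = 3226/30159 = 0.10696641.
SE_no-fpc = √(s²/n) = 0.34320975; SE_fpc = √((1−f)s²/n) = 0.32433477.
Ratio = √(1−f) = 0.94500454. Reduction = 100·(1 − 0.94500454) = 5.4995%.

5.4995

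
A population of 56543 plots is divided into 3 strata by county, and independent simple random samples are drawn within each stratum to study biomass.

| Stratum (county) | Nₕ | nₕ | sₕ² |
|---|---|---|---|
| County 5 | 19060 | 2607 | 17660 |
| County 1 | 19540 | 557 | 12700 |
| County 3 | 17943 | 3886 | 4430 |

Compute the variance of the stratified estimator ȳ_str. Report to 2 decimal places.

Var(ȳ_str) = Σₕ Wₕ²(1 − fₕ)sₕ²/nₕ with Wₕ = Nₕ/N, N = 56543.
County 5: Wₕ = 0.33708859; term = 0.33708859²·(1 − 0.13677859)·17660/2607 = 0.66444642.
County 1: Wₕ = 0.34557770; term = 0.34557770²·(1 − 0.02850563)·12700/557 = 2.6453323.
County 3: Wₕ = 0.31733371; term = 0.31733371²·(1 − 0.21657471)·4430/3886 = 0.089935455.
Sum = 3.3997142.

3.40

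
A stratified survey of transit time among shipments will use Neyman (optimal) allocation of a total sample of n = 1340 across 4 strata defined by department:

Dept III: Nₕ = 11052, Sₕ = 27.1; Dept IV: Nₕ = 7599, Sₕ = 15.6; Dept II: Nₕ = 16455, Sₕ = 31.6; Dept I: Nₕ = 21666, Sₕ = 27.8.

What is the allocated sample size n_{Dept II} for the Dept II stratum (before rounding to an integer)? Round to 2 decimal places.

452.35

Neyman allocation: nₕ = n·NₕSₕ / Σⱼ NⱼSⱼ.
Σ NⱼSⱼ = 11052·27.1 + 7599·15.6 + 16455·31.6 + 21666·27.8 = 1.5403464 × 10^6.
n_{Dept II} = 1340·16455·31.6 / (1.5403464 × 10^6) = 452.35.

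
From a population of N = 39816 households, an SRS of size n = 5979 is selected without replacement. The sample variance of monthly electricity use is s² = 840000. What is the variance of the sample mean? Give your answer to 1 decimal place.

119.4

Under SRS without replacement, Var(ȳ) = (1 − f)·s²/n with f = n/N = 5979/39816 = 0.15016576.
Var(ȳ) = (1 − 0.15016576)·840000/5979 = 0.84983424·140.49172 = 119.39467.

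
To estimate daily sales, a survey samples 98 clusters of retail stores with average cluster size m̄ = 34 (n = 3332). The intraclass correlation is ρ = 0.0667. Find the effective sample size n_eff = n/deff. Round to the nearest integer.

deff = 1 + (34 − 1)·0.0667 = 1 + 2.2011 = 3.2011.
n_eff = 3332 / 3.2011 = 1041.

1041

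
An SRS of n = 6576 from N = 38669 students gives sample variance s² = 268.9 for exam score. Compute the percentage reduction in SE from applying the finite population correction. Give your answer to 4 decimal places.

f = n/N = 6576/38669 = 0.17005870.
SE_no-fpc = √(s²/n) = 0.20221553; SE_fpc = √((1−f)s²/n) = 0.1842206.
Ratio = √(1−f) = 0.91101114. Reduction = 100·(1 − 0.91101114) = 8.8989%.

8.8989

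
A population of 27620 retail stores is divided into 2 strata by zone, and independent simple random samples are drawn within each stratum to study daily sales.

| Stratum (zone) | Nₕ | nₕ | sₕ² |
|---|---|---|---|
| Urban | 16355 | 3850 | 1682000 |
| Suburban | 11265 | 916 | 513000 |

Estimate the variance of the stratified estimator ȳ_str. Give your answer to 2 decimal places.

202.71

Var(ȳ_str) = Σₕ Wₕ²(1 − fₕ)sₕ²/nₕ with Wₕ = Nₕ/N, N = 27620.
Urban: Wₕ = 0.59214337; term = 0.59214337²·(1 − 0.23540202)·1682000/3850 = 117.12569.
Suburban: Wₕ = 0.40785663; term = 0.40785663²·(1 − 0.08131380)·513000/916 = 85.586275.
Sum = 202.71197.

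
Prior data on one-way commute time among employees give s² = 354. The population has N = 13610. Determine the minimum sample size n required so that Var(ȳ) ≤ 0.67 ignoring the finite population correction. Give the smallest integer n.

529

Without fpc, n₀ = s²/D = 354/0.67 = 528.3582.
Rounding up, n = 529.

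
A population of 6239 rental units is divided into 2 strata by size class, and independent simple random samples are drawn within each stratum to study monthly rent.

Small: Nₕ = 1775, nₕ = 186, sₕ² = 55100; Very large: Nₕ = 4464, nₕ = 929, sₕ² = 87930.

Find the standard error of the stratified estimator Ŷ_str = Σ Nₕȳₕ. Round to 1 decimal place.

Var(Ŷ_str) = Σₕ Nₕ²(1 − fₕ)sₕ²/nₕ.
Small: 1775²·(1 − 186/1775)·55100/186 = 8.3552781 × 10^8.
Very large: 4464²·(1 − 929/4464)·87930/929 = 1.4936023 × 10^9.
Sum = 2.3291301 × 10^9.
SE = √(2.3291301 × 10^9) = 48261.1.

48261.1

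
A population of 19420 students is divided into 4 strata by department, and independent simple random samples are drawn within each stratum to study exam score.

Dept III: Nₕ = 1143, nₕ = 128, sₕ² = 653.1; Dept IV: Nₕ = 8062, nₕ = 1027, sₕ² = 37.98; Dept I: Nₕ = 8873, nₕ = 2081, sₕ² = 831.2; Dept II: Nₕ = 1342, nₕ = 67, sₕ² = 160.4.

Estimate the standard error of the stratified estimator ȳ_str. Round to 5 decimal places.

0.30975

Var(ȳ_str) = Σₕ Wₕ²(1 − fₕ)sₕ²/nₕ with Wₕ = Nₕ/N, N = 19420.
Dept III: Wₕ = 0.05885685; term = 0.05885685²·(1 − 0.11198600)·653.1/128 = 0.015695803.
Dept IV: Wₕ = 0.41513903; term = 0.41513903²·(1 − 0.12738774)·37.98/1027 = 0.0055615131.
Dept I: Wₕ = 0.45690010; term = 0.45690010²·(1 − 0.23453173)·831.2/2081 = 0.063826813.
Dept II: Wₕ = 0.06910402; term = 0.06910402²·(1 − 0.04992548)·160.4/67 = 0.0108616.
Sum = 0.095945729.
SE = √(0.095945729) = 0.30975.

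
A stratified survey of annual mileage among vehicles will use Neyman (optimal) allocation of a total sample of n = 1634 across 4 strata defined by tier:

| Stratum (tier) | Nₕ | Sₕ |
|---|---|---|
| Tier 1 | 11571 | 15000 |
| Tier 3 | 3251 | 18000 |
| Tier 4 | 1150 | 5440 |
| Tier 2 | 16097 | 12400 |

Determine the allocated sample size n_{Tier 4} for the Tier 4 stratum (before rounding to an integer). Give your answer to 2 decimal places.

23.34

Neyman allocation: nₕ = n·NₕSₕ / Σⱼ NⱼSⱼ.
Σ NⱼSⱼ = 11571·15000 + 3251·18000 + 1150·5440 + 16097·12400 = 4.379418 × 10^8.
n_{Tier 4} = 1634·1150·5440 / (4.379418 × 10^8) = 23.34.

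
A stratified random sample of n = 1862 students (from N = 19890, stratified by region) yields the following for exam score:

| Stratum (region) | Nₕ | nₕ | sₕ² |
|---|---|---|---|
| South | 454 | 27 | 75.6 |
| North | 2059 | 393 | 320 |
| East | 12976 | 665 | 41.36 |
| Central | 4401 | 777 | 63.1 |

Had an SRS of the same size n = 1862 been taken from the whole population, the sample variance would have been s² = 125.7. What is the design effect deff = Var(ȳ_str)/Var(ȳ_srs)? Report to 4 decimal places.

Var(ȳ_str) = Σ Wₕ²(1−fₕ)sₕ²/nₕ with Wₕ = Nₕ/19890:
  South: (454/19890)²·(1−27/454)·75.6/27 = 0.0013720571
  North: (2059/19890)²·(1−393/2059)·320/393 = 0.0070602358
  East: (12976/19890)²·(1−665/12976)·41.36/665 = 0.025114439
  Central: (4401/19890)²·(1−777/4401)·63.1/777 = 0.0032739974
  → Var(ȳ_str) = 0.036820729.
Var(ȳ_srs) = (1 − 1862/19890)·125.7/1862 = 0.061188297.
deff = 0.036820729 / 0.061188297 = 0.6018.

0.6018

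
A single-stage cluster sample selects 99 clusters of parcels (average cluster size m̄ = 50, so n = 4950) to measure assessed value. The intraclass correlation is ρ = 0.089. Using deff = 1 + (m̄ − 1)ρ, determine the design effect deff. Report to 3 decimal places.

5.361

deff = 1 + (50 − 1)·0.089 = 1 + 4.361 = 5.361.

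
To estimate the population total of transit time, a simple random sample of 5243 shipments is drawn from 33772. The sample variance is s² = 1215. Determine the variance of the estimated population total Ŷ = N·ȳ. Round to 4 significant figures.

Var(Ŷ) = N²·Var(ȳ) = N²·(1 − n/N)·s²/n.
f = 5243/33772 = 0.15524695; Var(ȳ) = 0.84475305·1215/5243 = 0.19576101.
Var(Ŷ) = 33772² · 0.19576101 = 2.2327483 × 10^8.

2.233 × 10^8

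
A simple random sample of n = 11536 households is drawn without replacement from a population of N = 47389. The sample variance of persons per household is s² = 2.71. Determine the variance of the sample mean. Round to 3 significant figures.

1.78 × 10^-4

Under SRS without replacement, Var(ȳ) = (1 − f)·s²/n with f = n/N = 11536/47389 = 0.24343202.
Var(ȳ) = (1 − 0.24343202)·2.71/11536 = 0.75656798·2.3491678 × 10^-4 = 1.7773052 × 10^-4.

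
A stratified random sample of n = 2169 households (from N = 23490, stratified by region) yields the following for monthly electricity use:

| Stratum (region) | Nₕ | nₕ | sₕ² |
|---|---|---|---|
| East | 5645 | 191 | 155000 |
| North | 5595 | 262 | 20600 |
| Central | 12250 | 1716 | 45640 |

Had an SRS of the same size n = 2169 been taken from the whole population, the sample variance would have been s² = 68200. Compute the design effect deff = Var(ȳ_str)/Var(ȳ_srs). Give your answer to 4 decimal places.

1.9535

Var(ȳ_str) = Σ Wₕ²(1−fₕ)sₕ²/nₕ with Wₕ = Nₕ/23490:
  East: (5645/23490)²·(1−191/5645)·155000/191 = 45.280517
  North: (5595/23490)²·(1−262/5595)·20600/262 = 4.2517877
  Central: (12250/23490)²·(1−1716/12250)·45640/1716 = 6.2200191
  → Var(ȳ_str) = 55.752324.
Var(ȳ_srs) = (1 − 2169/23490)·68200/2169 = 28.539698.
deff = 55.752324 / 28.539698 = 1.9535.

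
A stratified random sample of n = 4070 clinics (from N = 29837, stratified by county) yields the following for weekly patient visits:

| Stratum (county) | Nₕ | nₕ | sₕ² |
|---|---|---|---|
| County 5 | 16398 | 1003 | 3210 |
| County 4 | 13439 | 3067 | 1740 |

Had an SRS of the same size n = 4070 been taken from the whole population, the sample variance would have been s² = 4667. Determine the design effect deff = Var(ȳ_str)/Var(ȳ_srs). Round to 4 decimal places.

Var(ȳ_str) = Σ Wₕ²(1−fₕ)sₕ²/nₕ with Wₕ = Nₕ/29837:
  County 5: (16398/29837)²·(1−1003/16398)·3210/1003 = 0.90753705
  County 4: (13439/29837)²·(1−3067/13439)·1740/3067 = 0.08882897
  → Var(ȳ_str) = 0.99636602.
Var(ȳ_srs) = (1 − 4070/29837)·4667/4070 = 0.99026652.
deff = 0.99636602 / 0.99026652 = 1.0062.

1.0062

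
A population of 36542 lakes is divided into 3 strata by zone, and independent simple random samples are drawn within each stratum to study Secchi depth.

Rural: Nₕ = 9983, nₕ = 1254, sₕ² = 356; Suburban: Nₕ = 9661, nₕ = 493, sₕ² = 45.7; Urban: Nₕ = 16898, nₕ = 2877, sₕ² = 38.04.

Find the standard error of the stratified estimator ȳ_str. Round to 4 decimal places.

0.1644

Var(ȳ_str) = Σₕ Wₕ²(1 − fₕ)sₕ²/nₕ with Wₕ = Nₕ/N, N = 36542.
Rural: Wₕ = 0.27319249; term = 0.27319249²·(1 − 0.12561354)·356/1254 = 0.018526501.
Suburban: Wₕ = 0.26438071; term = 0.26438071²·(1 − 0.05102991)·45.7/493 = 0.0061486722.
Urban: Wₕ = 0.46242680; term = 0.46242680²·(1 − 0.17025684)·38.04/2877 = 0.0023460125.
Sum = 0.027021186.
SE = √(0.027021186) = 0.1644.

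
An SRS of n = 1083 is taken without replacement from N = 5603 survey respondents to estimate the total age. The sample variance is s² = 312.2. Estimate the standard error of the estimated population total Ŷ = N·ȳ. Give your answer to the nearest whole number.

Var(Ŷ) = N²·Var(ȳ) = N²·(1 − n/N)·s²/n.
f = 1083/5603 = 0.19328931; Var(ȳ) = 0.80671069·312.2/1083 = 0.23255316.
Var(Ŷ) = 5603² · 0.23255316 = 7.300683 × 10^6.
SE(Ŷ) = √(7.300683 × 10^6) = 2702.

2702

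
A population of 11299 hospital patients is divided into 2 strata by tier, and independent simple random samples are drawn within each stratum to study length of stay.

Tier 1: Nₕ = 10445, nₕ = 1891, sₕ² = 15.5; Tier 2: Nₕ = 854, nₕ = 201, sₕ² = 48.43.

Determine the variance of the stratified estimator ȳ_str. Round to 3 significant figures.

0.00679

Var(ȳ_str) = Σₕ Wₕ²(1 − fₕ)sₕ²/nₕ with Wₕ = Nₕ/N, N = 11299.
Tier 1: Wₕ = 0.92441809; term = 0.92441809²·(1 − 0.18104356)·15.5/1891 = 0.0057363791.
Tier 2: Wₕ = 0.07558191; term = 0.07558191²·(1 − 0.23536300)·48.43/201 = 0.0010524693.
Sum = 0.0067888484.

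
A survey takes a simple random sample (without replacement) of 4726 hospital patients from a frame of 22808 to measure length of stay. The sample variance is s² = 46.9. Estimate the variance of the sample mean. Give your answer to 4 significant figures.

Under SRS without replacement, Var(ȳ) = (1 − f)·s²/n with f = n/N = 4726/22808 = 0.20720800.
Var(ȳ) = (1 − 0.20720800)·46.9/4726 = 0.79279200·0.0099238256 = 0.0078675296.

0.007868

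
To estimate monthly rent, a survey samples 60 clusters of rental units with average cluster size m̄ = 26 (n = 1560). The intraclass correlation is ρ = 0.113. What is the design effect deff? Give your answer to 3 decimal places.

deff = 1 + (26 − 1)·0.113 = 1 + 2.825 = 3.825.

3.825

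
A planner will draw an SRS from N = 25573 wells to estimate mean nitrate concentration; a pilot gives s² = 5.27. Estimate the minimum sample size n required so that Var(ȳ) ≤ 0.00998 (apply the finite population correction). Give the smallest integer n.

518

Without fpc, n₀ = s²/D = 5.27/0.00998 = 528.0561.
With fpc, (1 − n/N)·s²/n ≤ D requires n ≥ n₀/(1 + n₀/N) = 528.0561/(1 + 528.0561/25573) = 517.3729.
Rounding up, n = 518.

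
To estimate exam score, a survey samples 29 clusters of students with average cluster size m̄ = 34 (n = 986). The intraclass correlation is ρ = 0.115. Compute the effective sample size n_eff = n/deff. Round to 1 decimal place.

deff = 1 + (34 − 1)·0.115 = 1 + 3.795 = 4.795.
n_eff = 986 / 4.795 = 205.6.

205.6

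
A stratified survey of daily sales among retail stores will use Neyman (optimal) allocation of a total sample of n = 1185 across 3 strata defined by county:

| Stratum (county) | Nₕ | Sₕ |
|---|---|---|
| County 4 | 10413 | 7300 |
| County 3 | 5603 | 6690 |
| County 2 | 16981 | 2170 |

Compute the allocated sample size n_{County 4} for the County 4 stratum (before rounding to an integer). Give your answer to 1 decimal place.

599.1

Neyman allocation: nₕ = n·NₕSₕ / Σⱼ NⱼSⱼ.
Σ NⱼSⱼ = 10413·7300 + 5603·6690 + 16981·2170 = 1.5034774 × 10^8.
n_{County 4} = 1185·10413·7300 / (1.5034774 × 10^8) = 599.1.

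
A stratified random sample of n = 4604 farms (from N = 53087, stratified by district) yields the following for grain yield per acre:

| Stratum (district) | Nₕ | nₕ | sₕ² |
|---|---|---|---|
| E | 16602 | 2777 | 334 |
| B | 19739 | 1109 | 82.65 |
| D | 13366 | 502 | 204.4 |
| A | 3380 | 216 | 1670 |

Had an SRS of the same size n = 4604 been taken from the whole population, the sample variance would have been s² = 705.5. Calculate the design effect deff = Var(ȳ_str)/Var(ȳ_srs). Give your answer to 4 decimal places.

0.5266

Var(ȳ_str) = Σ Wₕ²(1−fₕ)sₕ²/nₕ with Wₕ = Nₕ/53087:
  E: (16602/53087)²·(1−2777/16602)·334/2777 = 0.0097953457
  B: (19739/53087)²·(1−1109/19739)·82.65/1109 = 0.0097246269
  D: (13366/53087)²·(1−502/13366)·204.4/502 = 0.024841527
  A: (3380/53087)²·(1−216/3380)·1670/216 = 0.02933861
  → Var(ȳ_str) = 0.07370011.
Var(ȳ_srs) = (1 − 4604/53087)·705.5/4604 = 0.13994681.
deff = 0.07370011 / 0.13994681 = 0.5266.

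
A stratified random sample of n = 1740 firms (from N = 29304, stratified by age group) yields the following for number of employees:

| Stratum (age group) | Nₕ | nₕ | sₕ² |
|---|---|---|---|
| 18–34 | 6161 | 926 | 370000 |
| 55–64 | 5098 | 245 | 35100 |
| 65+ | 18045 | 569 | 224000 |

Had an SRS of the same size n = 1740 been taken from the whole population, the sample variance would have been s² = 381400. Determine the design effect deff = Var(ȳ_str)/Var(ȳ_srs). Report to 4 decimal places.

Var(ȳ_str) = Σ Wₕ²(1−fₕ)sₕ²/nₕ with Wₕ = Nₕ/29304:
  18–34: (6161/29304)²·(1−926/6161)·370000/926 = 15.007378
  55–64: (5098/29304)²·(1−245/5098)·35100/245 = 4.1275975
  65+: (18045/29304)²·(1−569/18045)·224000/569 = 144.57089
  → Var(ȳ_str) = 163.70587.
Var(ȳ_srs) = (1 − 1740/29304)·381400/1740 = 206.18011.
deff = 163.70587 / 206.18011 = 0.7940.

0.7940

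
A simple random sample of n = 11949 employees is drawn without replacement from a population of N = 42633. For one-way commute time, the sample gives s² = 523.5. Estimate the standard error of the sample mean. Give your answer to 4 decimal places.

Under SRS without replacement, Var(ȳ) = (1 − f)·s²/n with f = n/N = 11949/42633 = 0.28027584.
Var(ȳ) = (1 − 0.28027584)·523.5/11949 = 0.71972416·0.043811198 = 0.031531977.
SE(ȳ) = √(0.031531977) = 0.1776.

0.1776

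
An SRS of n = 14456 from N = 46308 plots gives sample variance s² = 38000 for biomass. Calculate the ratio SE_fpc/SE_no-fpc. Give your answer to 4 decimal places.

0.8294

f = n/N = 14456/46308 = 0.31217068.
SE_no-fpc = √(s²/n) = 1.6213162; SE_fpc = √((1−f)s²/n) = 1.3446463.
Ratio = √(1−f) = 0.82935476.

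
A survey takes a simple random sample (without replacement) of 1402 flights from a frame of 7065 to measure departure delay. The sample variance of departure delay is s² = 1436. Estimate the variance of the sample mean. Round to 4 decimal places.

0.8210

Under SRS without replacement, Var(ȳ) = (1 − f)·s²/n with f = n/N = 1402/7065 = 0.19844303.
Var(ȳ) = (1 − 0.19844303)·1436/1402 = 0.80155697·1.0242511 = 0.82099559.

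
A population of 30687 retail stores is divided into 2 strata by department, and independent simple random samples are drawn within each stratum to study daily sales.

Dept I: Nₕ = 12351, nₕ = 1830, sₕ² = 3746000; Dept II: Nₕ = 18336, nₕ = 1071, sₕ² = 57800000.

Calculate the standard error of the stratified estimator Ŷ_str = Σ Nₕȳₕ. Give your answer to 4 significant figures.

Var(Ŷ_str) = Σₕ Nₕ²(1 − fₕ)sₕ²/nₕ.
Dept I: 12351²·(1 − 1830/12351)·3746000/1830 = 2.6599644 × 10^11.
Dept II: 18336²·(1 − 1071/18336)·57800000/1071 = 1.7084786 × 10^13.
Sum = 1.7350782 × 10^13.
SE = √(1.7350782 × 10^13) = 4.165 × 10^6.

4.165 × 10^6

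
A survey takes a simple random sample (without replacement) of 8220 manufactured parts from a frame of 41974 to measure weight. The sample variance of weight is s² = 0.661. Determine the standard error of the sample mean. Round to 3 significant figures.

0.00804

Under SRS without replacement, Var(ȳ) = (1 − f)·s²/n with f = n/N = 8220/41974 = 0.19583552.
Var(ȳ) = (1 − 0.19583552)·0.661/8220 = 0.80416448·8.0413625 × 10^-5 = 6.4665781 × 10^-5.
SE(ȳ) = √(6.4665781 × 10^-5) = 0.00804.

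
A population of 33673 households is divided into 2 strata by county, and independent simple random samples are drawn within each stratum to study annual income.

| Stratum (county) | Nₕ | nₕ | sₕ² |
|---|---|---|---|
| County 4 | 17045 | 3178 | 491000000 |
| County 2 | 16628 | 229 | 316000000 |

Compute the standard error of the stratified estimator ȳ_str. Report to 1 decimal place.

603.4

Var(ȳ_str) = Σₕ Wₕ²(1 − fₕ)sₕ²/nₕ with Wₕ = Nₕ/N, N = 33673.
County 4: Wₕ = 0.50619190; term = 0.50619190²·(1 − 0.18644764)·491000000/3178 = 32206.498.
County 2: Wₕ = 0.49380810; term = 0.49380810²·(1 − 0.01377195)·316000000/229 = 331852.7.
Sum = 364059.2.
SE = √(364059.2) = 603.4.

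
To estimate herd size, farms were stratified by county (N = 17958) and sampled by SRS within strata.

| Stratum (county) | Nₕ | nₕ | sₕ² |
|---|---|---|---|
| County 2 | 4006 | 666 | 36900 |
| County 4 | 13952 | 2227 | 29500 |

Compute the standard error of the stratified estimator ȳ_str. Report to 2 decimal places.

3.00

Var(ȳ_str) = Σₕ Wₕ²(1 − fₕ)sₕ²/nₕ with Wₕ = Nₕ/N, N = 17958.
County 2: Wₕ = 0.22307607; term = 0.22307607²·(1 − 0.16625062)·36900/666 = 2.2987599.
County 4: Wₕ = 0.77692393; term = 0.77692393²·(1 − 0.15961869)·29500/2227 = 6.7194725.
Sum = 9.0182324.
SE = √(9.0182324) = 3.00.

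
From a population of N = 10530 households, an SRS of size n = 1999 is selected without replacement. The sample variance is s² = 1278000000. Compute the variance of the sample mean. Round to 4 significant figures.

Under SRS without replacement, Var(ȳ) = (1 − f)·s²/n with f = n/N = 1999/10530 = 0.18983856.
Var(ȳ) = (1 − 0.18983856)·1278000000/1999 = 0.81016144·639319.66 = 517952.14.

518000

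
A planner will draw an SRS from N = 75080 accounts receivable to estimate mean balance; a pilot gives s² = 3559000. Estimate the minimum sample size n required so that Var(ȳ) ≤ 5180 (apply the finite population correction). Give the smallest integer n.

Without fpc, n₀ = s²/D = 3559000/5180 = 687.0656.
With fpc, (1 − n/N)·s²/n ≤ D requires n ≥ n₀/(1 + n₀/N) = 687.0656/(1 + 687.0656/75080) = 680.8352.
Rounding up, n = 681.

681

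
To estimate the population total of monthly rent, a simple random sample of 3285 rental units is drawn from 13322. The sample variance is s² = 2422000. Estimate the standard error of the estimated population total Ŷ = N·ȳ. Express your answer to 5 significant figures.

313980

Var(Ŷ) = N²·Var(ȳ) = N²·(1 − n/N)·s²/n.
f = 3285/13322 = 0.24658460; Var(ȳ) = 0.75341540·2422000/3285 = 555.48618.
Var(Ŷ) = 13322² · 555.48618 = 9.858529 × 10^10.
SE(Ŷ) = √(9.858529 × 10^10) = 313980.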